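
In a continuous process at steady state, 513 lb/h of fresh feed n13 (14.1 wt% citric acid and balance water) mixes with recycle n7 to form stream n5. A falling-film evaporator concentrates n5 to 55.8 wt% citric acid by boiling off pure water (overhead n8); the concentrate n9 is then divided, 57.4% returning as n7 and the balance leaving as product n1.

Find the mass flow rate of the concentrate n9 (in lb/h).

Overall citric acid balance (none leaves overhead): citric acid in fresh feed = citric acid in product, i.e. 513×0.141 = (1−0.574)·n9·0.558.
n9 = 72.333/(0.558×0.426) = 304.29 lb/h.

304.3 lb/h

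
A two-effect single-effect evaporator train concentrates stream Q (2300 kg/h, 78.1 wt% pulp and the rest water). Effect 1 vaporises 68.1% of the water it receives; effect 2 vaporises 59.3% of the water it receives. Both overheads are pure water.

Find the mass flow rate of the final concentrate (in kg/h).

1862 kg/h

water in feed = 2300×0.219 = 503.7 kg/h.
After stage 1: water left = (1−0.681)×503.7 = 160.68; stream total = 1957 kg/h.
After stage 2: water left = (1−0.593)×160.68 = 65.397; final concentrate = 1861.7 kg/h.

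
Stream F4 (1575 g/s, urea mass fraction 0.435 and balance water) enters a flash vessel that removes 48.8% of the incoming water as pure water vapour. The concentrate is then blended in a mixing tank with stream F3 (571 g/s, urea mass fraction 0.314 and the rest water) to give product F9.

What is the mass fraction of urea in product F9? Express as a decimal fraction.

Vapour removed = 0.488×0.565×1575 = 434.26 g/s; concentrate = 1140.7 g/s.
urea reaching the mixer = 685.12 (from concentrate) + 571×0.314 = 864.42 g/s.
Product flow = 1140.7 + 571 = 1711.7 g/s; urea fraction = 0.505.

0.505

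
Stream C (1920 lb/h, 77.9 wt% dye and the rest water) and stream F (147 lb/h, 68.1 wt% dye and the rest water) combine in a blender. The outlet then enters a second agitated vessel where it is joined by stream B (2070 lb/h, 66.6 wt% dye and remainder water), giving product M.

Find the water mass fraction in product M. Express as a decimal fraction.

Overall, product flow = 4137 lb/h.
water in = 1920×0.221 + 147×0.319 + 2070×0.334 = 1162.6 lb/h.
water fraction in M = 0.2810.

0.2810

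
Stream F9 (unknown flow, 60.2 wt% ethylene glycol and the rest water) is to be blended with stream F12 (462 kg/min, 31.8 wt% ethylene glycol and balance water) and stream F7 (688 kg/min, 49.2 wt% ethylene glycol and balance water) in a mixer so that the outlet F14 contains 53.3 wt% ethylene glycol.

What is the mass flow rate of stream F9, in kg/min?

1848 kg/min

Let F9 be the unknown flow. Total out = 1150 + F9.
ethylene glycol balance: 485.41 + 0.602·F9 = 0.533·(1150 + F9)
(0.602 − 0.533)·F9 = 0.533×1150 − 485.41 = 127.54
F9 = 127.54 / 0.069 = 1848.4 kg/min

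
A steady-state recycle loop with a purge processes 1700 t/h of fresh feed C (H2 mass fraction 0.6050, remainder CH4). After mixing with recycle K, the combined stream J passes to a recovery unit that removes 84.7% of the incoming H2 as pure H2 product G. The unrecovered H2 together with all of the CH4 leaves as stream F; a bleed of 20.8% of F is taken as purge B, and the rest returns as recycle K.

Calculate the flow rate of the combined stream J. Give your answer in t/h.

CH4 enters only via C and leaves only via the purge: 1700×0.395 = 0.208×(CH4 in F), and the recovery unit passes all CH4, so CH4 in J = CH4 in F = 3228.4 t/h.
H2 in J: m_A = 1700×0.605 + (1−0.208)·(1−0.847)·m_A, so m_A = 1028.5/0.8788 = 1170.3 t/h.
J = 1170.3 + 3228.4 = 4398.7 t/h.

4399 t/h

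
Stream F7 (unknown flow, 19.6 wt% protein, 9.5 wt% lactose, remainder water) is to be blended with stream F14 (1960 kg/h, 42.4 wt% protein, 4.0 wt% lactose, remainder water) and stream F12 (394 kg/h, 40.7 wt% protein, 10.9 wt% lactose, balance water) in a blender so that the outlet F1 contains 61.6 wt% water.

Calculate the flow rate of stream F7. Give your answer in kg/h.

2245 kg/h

Let F7 be the unknown flow. Total out = 2354 + F7.
water balance: 1241.3 + 0.709·F7 = 0.616·(2354 + F7)
(0.709 − 0.616)·F7 = 0.616×2354 − 1241.3 = 208.81
F7 = 208.81 / 0.093 = 2245.2 kg/h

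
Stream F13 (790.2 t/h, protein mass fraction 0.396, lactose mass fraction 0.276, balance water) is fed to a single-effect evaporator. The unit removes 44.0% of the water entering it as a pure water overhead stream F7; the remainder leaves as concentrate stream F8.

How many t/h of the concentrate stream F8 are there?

water entering = 790.2×0.328 = 259.19 t/h; overhead removed = 0.440×259.19 = 114.04 t/h.
Concentrate = 790.2 − 114.04 = 676.16 t/h.

676.2 t/h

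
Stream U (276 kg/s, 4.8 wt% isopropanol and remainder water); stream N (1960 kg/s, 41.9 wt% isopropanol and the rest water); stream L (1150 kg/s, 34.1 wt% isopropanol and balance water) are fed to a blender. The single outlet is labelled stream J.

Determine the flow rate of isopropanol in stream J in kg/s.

isopropanol out = isopropanol in = 276×0.048 + 1960×0.419 + 1150×0.341 = 1226.6 kg/s.

1227 kg/s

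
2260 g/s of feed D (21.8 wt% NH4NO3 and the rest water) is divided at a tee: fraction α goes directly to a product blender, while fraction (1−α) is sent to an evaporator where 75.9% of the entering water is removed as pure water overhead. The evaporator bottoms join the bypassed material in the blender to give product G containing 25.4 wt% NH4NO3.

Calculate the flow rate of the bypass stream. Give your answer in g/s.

All 2260×0.218 = 492.68 g/s of NH4NO3 reaches G, so G = 492.68/0.254 = 1939.7 g/s and vapour = 320.31 g/s.
The evaporator receives (1−α)·2260 of feed at 0.782 water and removes 0.759 of that water:
0.759×0.782×(1−α)×2260 = 320.31
(1−α) = 320.31/1341.4 = 0.2388;  α = 0.7612.
Bypass flow = 0.7612×2260 = 1720.3 g/s.

1720 g/s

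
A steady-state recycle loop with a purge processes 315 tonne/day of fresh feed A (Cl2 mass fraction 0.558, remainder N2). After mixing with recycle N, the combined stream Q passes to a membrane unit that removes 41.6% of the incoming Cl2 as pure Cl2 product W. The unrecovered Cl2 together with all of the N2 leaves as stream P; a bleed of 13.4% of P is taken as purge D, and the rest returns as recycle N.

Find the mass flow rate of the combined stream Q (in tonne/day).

N2 enters only via A and leaves only via the purge: 315×0.442 = 0.134×(N2 in P), and the membrane unit passes all N2, so N2 in Q = N2 in P = 1039 tonne/day.
Cl2 in Q: m_A = 315×0.558 + (1−0.134)·(1−0.416)·m_A, so m_A = 175.77/0.4943 = 355.63 tonne/day.
Q = 355.63 + 1039 = 1394.7 tonne/day.

1395 tonne/day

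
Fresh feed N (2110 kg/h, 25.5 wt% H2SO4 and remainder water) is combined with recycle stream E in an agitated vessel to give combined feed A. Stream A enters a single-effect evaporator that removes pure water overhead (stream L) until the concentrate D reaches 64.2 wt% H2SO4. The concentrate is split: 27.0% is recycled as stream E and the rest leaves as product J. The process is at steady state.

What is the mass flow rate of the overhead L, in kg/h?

Overall H2SO4 balance (none leaves overhead): H2SO4 in fresh feed = H2SO4 in product, i.e. 2110×0.255 = (1−0.270)·D·0.642.
D = 538.05/(0.642×0.730) = 1148.1 kg/h.
Recycle E = 0.270×1148.1 = 309.98 kg/h.
Combined feed A = 2110 + 309.98 = 2420 kg/h.
Overhead L = A − D = 2420 − 1148.1 = 1271.9 kg/h.

1272 kg/h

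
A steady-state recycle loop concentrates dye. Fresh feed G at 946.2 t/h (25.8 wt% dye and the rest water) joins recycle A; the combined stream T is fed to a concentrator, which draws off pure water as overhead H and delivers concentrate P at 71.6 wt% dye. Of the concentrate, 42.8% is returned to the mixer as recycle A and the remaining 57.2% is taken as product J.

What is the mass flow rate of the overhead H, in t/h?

605.3 t/h

Overall dye balance (none leaves overhead): dye in fresh feed = dye in product, i.e. 946.2×0.258 = (1−0.428)·P·0.716.
P = 244.12/(0.716×0.572) = 596.06 t/h.
Recycle A = 0.428×596.06 = 255.12 t/h.
Combined feed T = 946.2 + 255.12 = 1201.3 t/h.
Overhead H = T − P = 1201.3 − 596.06 = 605.25 t/h.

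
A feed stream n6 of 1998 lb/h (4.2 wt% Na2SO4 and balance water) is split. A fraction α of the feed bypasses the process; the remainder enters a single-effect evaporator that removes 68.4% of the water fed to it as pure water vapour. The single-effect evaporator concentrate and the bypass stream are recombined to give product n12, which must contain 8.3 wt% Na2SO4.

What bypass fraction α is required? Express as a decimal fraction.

All 1998×0.042 = 83.916 lb/h of Na2SO4 reaches n12, so n12 = 83.916/0.083 = 1011 lb/h and vapour = 986.96 lb/h.
The evaporator receives (1−α)·1998 of feed at 0.958 water and removes 0.684 of that water:
0.684×0.958×(1−α)×1998 = 986.96
(1−α) = 986.96/1309.2 = 0.7538;  α = 0.2462.

0.246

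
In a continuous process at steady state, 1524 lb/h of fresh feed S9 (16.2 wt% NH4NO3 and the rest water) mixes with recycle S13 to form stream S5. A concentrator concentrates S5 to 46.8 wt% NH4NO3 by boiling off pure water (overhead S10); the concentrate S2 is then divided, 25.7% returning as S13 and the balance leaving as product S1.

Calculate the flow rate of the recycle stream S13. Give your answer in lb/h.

182.5 lb/h

Overall NH4NO3 balance (none leaves overhead): NH4NO3 in fresh feed = NH4NO3 in product, i.e. 1524×0.162 = (1−0.257)·S2·0.468.
S2 = 246.89/(0.468×0.743) = 710.01 lb/h.
Recycle S13 = 0.257×710.01 = 182.47 lb/h.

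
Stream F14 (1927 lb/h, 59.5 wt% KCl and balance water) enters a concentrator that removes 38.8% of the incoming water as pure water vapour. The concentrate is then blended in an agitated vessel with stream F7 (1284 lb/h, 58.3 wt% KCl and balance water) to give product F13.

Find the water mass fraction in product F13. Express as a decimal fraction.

Vapour removed = 0.388×0.405×1927 = 302.81 lb/h; concentrate = 1624.2 lb/h.
water reaching the mixer = 477.63 (from concentrate) + 1284×0.417 = 1013.1 lb/h.
Product flow = 1624.2 + 1284 = 2908.2 lb/h; water fraction = 0.3483.

0.3483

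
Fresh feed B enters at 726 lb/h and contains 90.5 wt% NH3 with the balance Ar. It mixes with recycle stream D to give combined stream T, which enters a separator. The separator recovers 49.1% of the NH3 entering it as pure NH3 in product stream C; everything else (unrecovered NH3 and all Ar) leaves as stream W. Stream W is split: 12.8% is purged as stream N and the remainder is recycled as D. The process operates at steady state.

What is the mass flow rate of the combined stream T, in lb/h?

1720 lb/h

Ar enters only via B and leaves only via the purge: 726×0.095 = 0.128×(Ar in W), and the separator passes all Ar, so Ar in T = Ar in W = 538.83 lb/h.
NH3 in T: m_A = 726×0.905 + (1−0.128)·(1−0.491)·m_A, so m_A = 657.03/0.5562 = 1181.4 lb/h.
T = 1181.4 + 538.83 = 1720.2 lb/h.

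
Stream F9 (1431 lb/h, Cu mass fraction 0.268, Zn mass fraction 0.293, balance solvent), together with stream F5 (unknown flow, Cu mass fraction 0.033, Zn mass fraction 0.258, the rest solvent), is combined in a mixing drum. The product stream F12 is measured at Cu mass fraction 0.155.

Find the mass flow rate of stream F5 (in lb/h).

Let F5 be the unknown flow. Total out = 1431 + F5.
Cu balance: 383.51 + 0.033·F5 = 0.155·(1431 + F5)
(0.033 − 0.155)·F5 = 0.155×1431 − 383.51 = -161.7
F5 = -161.7 / -0.122 = 1325.4 lb/h

1325 lb/h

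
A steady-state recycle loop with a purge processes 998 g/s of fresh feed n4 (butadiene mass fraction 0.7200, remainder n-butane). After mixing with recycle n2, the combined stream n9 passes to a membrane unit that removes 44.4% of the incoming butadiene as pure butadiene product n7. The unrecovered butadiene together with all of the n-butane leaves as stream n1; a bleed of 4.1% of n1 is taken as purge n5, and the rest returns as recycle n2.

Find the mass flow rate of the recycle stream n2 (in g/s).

7357 g/s

n-butane enters only via n4 and leaves only via the purge: 998×0.280 = 0.041×(n-butane in n1), and the membrane unit passes all n-butane, so n-butane in n9 = n-butane in n1 = 6815.6 g/s.
butadiene in n9: m_A = 998×0.720 + (1−0.041)·(1−0.444)·m_A, so m_A = 718.56/0.4668 = 1539.3 g/s.
n1 = (1−0.444)×1539.3 + 6815.6 = 7671.5 g/s.
Recycle n2 = (1−0.041)×7671.5 = 7357 g/s.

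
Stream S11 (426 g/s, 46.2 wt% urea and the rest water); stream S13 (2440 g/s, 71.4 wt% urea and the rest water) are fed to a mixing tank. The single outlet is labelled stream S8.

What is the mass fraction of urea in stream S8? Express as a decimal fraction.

Total flow out = 426 + 2440 = 2866 g/s.
urea in = 426×0.462 + 2440×0.714 = 1939 g/s.
urea mass fraction in S8 = 1939/2866 = 0.677.

0.677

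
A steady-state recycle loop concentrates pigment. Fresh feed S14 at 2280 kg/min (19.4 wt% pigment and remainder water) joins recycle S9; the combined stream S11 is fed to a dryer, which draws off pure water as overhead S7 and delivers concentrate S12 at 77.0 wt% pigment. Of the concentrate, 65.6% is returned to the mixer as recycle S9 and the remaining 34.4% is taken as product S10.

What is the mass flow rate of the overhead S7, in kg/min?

1706 kg/min

Overall pigment balance (none leaves overhead): pigment in fresh feed = pigment in product, i.e. 2280×0.194 = (1−0.656)·S12·0.770.
S12 = 442.32/(0.770×0.344) = 1669.9 kg/min.
Recycle S9 = 0.656×1669.9 = 1095.4 kg/min.
Combined feed S11 = 2280 + 1095.4 = 3375.4 kg/min.
Overhead S7 = S11 − S12 = 3375.4 − 1669.9 = 1705.6 kg/min.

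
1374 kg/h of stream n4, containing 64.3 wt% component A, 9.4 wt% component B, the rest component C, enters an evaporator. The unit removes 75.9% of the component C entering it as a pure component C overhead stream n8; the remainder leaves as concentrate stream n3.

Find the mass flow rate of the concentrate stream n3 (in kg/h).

component C entering = 1374×0.263 = 361.36 kg/h; overhead removed = 0.759×361.36 = 274.27 kg/h.
Concentrate = 1374 − 274.27 = 1099.7 kg/h.

1100 kg/h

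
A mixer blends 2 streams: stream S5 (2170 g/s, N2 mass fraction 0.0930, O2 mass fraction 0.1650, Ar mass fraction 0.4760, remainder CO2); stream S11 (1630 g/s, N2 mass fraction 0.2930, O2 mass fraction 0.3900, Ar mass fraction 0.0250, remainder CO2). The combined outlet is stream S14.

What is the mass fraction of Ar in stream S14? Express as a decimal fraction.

0.2825

Total flow out = 2170 + 1630 = 3800 g/s.
Ar in = 2170×0.476 + 1630×0.025 = 1073.7 g/s.
Ar mass fraction in S14 = 1073.7/3800 = 0.2825.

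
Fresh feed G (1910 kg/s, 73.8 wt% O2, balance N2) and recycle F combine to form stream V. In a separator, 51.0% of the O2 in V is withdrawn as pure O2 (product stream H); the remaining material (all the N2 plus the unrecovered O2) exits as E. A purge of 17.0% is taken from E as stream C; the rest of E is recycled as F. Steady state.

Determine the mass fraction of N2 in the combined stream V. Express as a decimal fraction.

0.5534

N2 enters only via G and leaves only via the purge: 1910×0.262 = 0.170×(N2 in E), and the separator passes all N2, so N2 in V = N2 in E = 2943.6 kg/s.
O2 in V: m_A = 1910×0.738 + (1−0.170)·(1−0.510)·m_A, so m_A = 1409.6/0.5933 = 2375.8 kg/s.
V = 2375.8 + 2943.6 = 5319.5 kg/s.
N2 fraction in V = 2943.6/5319.5 = 0.5534.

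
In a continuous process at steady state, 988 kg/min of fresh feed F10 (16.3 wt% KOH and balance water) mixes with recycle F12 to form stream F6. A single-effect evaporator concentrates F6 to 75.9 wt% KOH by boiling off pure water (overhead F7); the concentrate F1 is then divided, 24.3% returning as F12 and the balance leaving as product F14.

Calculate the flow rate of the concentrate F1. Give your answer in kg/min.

280.3 kg/min

Overall KOH balance (none leaves overhead): KOH in fresh feed = KOH in product, i.e. 988×0.163 = (1−0.243)·F1·0.759.
F1 = 161.04/(0.759×0.757) = 280.29 kg/min.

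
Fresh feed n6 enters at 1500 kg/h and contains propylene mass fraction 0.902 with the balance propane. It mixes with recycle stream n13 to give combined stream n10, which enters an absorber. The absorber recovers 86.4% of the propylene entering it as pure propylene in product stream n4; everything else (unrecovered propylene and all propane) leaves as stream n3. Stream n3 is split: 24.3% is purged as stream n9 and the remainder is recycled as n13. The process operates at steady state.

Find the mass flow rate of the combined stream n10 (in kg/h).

propane enters only via n6 and leaves only via the purge: 1500×0.098 = 0.243×(propane in n3), and the absorber passes all propane, so propane in n10 = propane in n3 = 604.94 kg/h.
propylene in n10: m_A = 1500×0.902 + (1−0.243)·(1−0.864)·m_A, so m_A = 1353/0.8970 = 1508.3 kg/h.
n10 = 1508.3 + 604.94 = 2113.2 kg/h.

2113 kg/h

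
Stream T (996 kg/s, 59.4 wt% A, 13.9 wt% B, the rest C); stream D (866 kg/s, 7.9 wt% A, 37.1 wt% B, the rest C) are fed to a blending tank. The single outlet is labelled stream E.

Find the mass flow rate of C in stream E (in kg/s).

C out = C in = 996×0.267 + 866×0.550 = 742.23 kg/s.

742.2 kg/s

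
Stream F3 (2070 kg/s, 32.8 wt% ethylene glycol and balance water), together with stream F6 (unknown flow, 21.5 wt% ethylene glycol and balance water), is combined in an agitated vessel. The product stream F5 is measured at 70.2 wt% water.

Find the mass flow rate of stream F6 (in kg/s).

748.2 kg/s

Let F6 be the unknown flow. Total out = 2070 + F6.
water balance: 1391 + 0.785·F6 = 0.702·(2070 + F6)
(0.785 − 0.702)·F6 = 0.702×2070 − 1391 = 62.1
F6 = 62.1 / 0.083 = 748.19 kg/s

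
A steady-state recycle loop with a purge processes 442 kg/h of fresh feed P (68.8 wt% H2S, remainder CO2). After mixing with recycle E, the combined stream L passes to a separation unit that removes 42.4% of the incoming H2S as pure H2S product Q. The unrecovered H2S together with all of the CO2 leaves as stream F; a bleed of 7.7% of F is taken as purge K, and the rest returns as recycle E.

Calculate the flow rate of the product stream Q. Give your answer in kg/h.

H2S in L: m_A = 442×0.688 + (1−0.077)·(1−0.424)·m_A, so m_A = 304.1/0.4684 = 649.29 kg/h.
Product Q = 0.424×649.29 = 275.3 kg/h.

275.3 kg/h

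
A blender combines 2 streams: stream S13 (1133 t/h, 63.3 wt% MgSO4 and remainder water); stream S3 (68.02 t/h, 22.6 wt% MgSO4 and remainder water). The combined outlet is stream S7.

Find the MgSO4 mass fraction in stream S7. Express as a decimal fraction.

0.610

Total flow out = 1133 + 68.02 = 1201 t/h.
MgSO4 in = 1133×0.633 + 68.02×0.226 = 732.56 t/h.
MgSO4 mass fraction in S7 = 732.56/1201 = 0.610.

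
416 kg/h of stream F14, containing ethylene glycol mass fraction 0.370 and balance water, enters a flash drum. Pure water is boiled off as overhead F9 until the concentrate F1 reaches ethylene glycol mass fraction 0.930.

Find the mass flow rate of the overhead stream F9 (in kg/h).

250.5 kg/h

ethylene glycol is conserved: 416×0.370 = 153.92 kg/h all reports to the concentrate.
Concentrate = 153.92/(target fraction) = 165.51 kg/h.
Overhead = 416 − 165.51 = 250.49 kg/h.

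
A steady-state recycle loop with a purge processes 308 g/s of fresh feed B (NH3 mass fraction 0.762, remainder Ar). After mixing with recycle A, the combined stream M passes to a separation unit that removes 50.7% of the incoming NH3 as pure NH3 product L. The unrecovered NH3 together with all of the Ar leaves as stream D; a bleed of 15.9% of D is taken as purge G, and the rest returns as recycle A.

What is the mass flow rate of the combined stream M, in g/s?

862 g/s

Ar enters only via B and leaves only via the purge: 308×0.238 = 0.159×(Ar in D), and the separation unit passes all Ar, so Ar in M = Ar in D = 461.03 g/s.
NH3 in M: m_A = 308×0.762 + (1−0.159)·(1−0.507)·m_A, so m_A = 234.7/0.5854 = 400.92 g/s.
M = 400.92 + 461.03 = 861.96 g/s.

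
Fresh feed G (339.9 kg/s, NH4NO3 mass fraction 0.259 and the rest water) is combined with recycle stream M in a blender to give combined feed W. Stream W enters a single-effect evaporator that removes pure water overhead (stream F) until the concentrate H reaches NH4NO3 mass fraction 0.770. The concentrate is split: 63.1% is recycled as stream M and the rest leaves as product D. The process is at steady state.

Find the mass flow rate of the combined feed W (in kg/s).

535.4 kg/s

Overall NH4NO3 balance (none leaves overhead): NH4NO3 in fresh feed = NH4NO3 in product, i.e. 339.9×0.259 = (1−0.631)·H·0.770.
H = 88.034/(0.770×0.369) = 309.84 kg/s.
Recycle M = 0.631×309.84 = 195.51 kg/s.
Combined feed W = 339.9 + 195.51 = 535.41 kg/s.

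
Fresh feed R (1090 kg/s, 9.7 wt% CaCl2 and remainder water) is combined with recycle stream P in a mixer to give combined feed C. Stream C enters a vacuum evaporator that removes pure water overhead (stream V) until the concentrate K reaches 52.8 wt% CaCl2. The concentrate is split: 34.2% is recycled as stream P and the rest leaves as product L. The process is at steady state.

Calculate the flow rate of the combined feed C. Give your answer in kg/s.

1194 kg/s

Overall CaCl2 balance (none leaves overhead): CaCl2 in fresh feed = CaCl2 in product, i.e. 1090×0.097 = (1−0.342)·K·0.528.
K = 105.73/(0.528×0.658) = 304.33 kg/s.
Recycle P = 0.342×304.33 = 104.08 kg/s.
Combined feed C = 1090 + 104.08 = 1194.1 kg/s.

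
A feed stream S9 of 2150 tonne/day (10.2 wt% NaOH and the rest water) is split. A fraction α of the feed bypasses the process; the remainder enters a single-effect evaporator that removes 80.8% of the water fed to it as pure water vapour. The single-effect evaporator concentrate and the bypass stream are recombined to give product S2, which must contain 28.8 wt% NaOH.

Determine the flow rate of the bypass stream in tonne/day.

All 2150×0.102 = 219.3 tonne/day of NaOH reaches S2, so S2 = 219.3/0.288 = 761.46 tonne/day and vapour = 1388.5 tonne/day.
The evaporator receives (1−α)·2150 of feed at 0.898 water and removes 0.808 of that water:
0.808×0.898×(1−α)×2150 = 1388.5
(1−α) = 1388.5/1560 = 0.8901;  α = 0.1099.
Bypass flow = 0.1099×2150 = 236.31 tonne/day.

236.3 tonne/day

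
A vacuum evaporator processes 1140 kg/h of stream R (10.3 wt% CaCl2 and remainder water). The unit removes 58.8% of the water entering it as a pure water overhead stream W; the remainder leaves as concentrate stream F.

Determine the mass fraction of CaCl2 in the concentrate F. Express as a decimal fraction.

CaCl2 is not removed: 1140×0.103 = 117.42 kg/h of CaCl2 enters F.
water entering = 1140×0.897 = 1022.6 kg/h; overhead removed = 0.588×1022.6 = 601.28 kg/h.
Concentrate = 1140 − 601.28 = 538.72 kg/h.
Mass fraction = 117.42/538.72 = 0.2180.

0.2180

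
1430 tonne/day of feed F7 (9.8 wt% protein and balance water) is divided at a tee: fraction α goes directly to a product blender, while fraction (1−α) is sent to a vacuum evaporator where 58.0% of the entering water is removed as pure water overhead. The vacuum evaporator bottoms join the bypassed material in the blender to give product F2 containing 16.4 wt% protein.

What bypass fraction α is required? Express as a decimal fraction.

All 1430×0.098 = 140.14 tonne/day of protein reaches F2, so F2 = 140.14/0.164 = 854.51 tonne/day and vapour = 575.49 tonne/day.
The evaporator receives (1−α)·1430 of feed at 0.902 water and removes 0.580 of that water:
0.580×0.902×(1−α)×1430 = 575.49
(1−α) = 575.49/748.12 = 0.7692;  α = 0.2308.

0.231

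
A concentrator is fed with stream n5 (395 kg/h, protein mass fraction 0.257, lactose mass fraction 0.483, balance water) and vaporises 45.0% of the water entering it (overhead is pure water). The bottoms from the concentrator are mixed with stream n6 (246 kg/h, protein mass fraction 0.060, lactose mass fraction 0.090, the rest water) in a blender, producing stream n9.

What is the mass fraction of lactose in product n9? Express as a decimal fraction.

0.358

Vapour removed = 0.450×0.260×395 = 46.215 kg/h; concentrate = 348.78 kg/h.
lactose reaching the mixer = 190.78 (from concentrate) + 246×0.090 = 212.93 kg/h.
Product flow = 348.78 + 246 = 594.78 kg/h; lactose fraction = 0.358.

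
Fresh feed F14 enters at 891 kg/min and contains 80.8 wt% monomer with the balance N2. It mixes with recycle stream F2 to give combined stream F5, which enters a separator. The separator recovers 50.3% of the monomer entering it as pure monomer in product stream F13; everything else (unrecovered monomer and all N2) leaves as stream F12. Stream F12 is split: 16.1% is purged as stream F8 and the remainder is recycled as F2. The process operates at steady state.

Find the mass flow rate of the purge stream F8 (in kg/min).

269.9 kg/min

N2 enters only via F14 and leaves only via the purge: 891×0.192 = 0.161×(N2 in F12), and the separator passes all N2, so N2 in F5 = N2 in F12 = 1062.6 kg/min.
monomer in F5: m_A = 891×0.808 + (1−0.161)·(1−0.503)·m_A, so m_A = 719.93/0.5830 = 1234.8 kg/min.
F12 = (1−0.503)×1234.8 + 1062.6 = 1676.3 kg/min.
Purge F8 = 0.161×1676.3 = 269.88 kg/min.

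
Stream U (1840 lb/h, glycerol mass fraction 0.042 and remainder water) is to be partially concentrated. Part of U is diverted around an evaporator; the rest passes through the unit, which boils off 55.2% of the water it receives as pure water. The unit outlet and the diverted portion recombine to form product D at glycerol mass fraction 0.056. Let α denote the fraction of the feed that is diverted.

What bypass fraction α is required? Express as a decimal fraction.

All 1840×0.042 = 77.28 lb/h of glycerol reaches D, so D = 77.28/0.056 = 1380 lb/h and vapour = 460 lb/h.
The evaporator receives (1−α)·1840 of feed at 0.958 water and removes 0.552 of that water:
0.552×0.958×(1−α)×1840 = 460
(1−α) = 460/973.02 = 0.4728;  α = 0.5272.

0.527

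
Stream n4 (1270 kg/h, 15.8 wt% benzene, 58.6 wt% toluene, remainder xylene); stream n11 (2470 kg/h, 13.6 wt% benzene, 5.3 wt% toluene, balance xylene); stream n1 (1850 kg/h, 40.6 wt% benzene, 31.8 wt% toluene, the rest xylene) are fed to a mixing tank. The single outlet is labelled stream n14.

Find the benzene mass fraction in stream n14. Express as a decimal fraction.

Total flow out = 1270 + 2470 + 1850 = 5590 kg/h.
benzene in = 1270×0.158 + 2470×0.136 + 1850×0.406 = 1287.7 kg/h.
benzene mass fraction in n14 = 1287.7/5590 = 0.2304.

0.2304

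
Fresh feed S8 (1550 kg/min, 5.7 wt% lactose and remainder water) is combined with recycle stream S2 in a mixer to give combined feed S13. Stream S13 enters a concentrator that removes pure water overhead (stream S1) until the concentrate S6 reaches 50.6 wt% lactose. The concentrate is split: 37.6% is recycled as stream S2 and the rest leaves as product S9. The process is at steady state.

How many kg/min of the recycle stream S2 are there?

Overall lactose balance (none leaves overhead): lactose in fresh feed = lactose in product, i.e. 1550×0.057 = (1−0.376)·S6·0.506.
S6 = 88.35/(0.506×0.624) = 279.82 kg/min.
Recycle S2 = 0.376×279.82 = 105.21 kg/min.

105.2 kg/min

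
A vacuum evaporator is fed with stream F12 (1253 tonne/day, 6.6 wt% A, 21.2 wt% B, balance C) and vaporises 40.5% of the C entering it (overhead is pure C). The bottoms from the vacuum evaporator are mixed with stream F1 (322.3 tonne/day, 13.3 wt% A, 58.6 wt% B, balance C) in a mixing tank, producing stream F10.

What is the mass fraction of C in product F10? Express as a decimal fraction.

0.5202

Vapour removed = 0.405×0.722×1253 = 366.39 tonne/day; concentrate = 886.61 tonne/day.
C reaching the mixer = 538.28 (from concentrate) + 322.3×0.281 = 628.84 tonne/day.
Product flow = 886.61 + 322.3 = 1208.9 tonne/day; C fraction = 0.5202.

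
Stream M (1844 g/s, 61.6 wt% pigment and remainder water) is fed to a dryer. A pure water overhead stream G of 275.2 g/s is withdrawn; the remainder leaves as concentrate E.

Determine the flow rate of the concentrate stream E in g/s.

Concentrate = 1844 − 275.2 = 1568.8 g/s.

1569 g/s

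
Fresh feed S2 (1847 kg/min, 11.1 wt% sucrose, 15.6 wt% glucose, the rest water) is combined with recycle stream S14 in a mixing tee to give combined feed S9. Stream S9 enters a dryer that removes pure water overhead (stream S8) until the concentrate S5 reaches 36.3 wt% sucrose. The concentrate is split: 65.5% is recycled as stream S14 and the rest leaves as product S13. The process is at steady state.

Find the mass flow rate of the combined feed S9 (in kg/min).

2919 kg/min

Overall sucrose balance (none leaves overhead): sucrose in fresh feed = sucrose in product, i.e. 1847×0.111 = (1−0.655)·S5·0.363.
S5 = 205.02/(0.363×0.345) = 1637.1 kg/min.
Recycle S14 = 0.655×1637.1 = 1072.3 kg/min.
Combined feed S9 = 1847 + 1072.3 = 2919.3 kg/min.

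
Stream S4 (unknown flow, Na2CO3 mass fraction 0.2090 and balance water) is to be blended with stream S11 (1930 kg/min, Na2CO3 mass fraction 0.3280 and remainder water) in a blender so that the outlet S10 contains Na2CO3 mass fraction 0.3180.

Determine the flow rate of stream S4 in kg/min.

Let S4 be the unknown flow. Total out = 1930 + S4.
Na2CO3 balance: 633.04 + 0.209·S4 = 0.318·(1930 + S4)
(0.209 − 0.318)·S4 = 0.318×1930 − 633.04 = -19.3
S4 = -19.3 / -0.109 = 177.06 kg/min

177.1 kg/min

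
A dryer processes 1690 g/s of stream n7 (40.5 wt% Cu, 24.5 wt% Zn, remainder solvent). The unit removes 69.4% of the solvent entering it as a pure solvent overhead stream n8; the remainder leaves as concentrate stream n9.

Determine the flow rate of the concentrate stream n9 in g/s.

1279 g/s

solvent entering = 1690×0.350 = 591.5 g/s; overhead removed = 0.694×591.5 = 410.5 g/s.
Concentrate = 1690 − 410.5 = 1279.5 g/s.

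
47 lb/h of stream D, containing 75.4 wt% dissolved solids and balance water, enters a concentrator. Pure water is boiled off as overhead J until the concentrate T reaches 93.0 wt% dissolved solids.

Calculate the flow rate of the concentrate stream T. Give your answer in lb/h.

38.11 lb/h

dissolved solids is conserved: 47×0.754 = 35.438 lb/h all reports to the concentrate.
Concentrate = 35.438/(target fraction) = 38.105 lb/h.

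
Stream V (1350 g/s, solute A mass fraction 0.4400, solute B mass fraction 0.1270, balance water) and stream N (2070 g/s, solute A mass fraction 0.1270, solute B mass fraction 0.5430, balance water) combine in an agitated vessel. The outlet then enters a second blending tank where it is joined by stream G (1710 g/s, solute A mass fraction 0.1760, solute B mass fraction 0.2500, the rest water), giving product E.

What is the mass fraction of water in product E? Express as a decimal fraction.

0.4384

Overall, product flow = 5130 g/s.
water in = 1350×0.433 + 2070×0.330 + 1710×0.574 = 2249.2 g/s.
water fraction in E = 0.4384.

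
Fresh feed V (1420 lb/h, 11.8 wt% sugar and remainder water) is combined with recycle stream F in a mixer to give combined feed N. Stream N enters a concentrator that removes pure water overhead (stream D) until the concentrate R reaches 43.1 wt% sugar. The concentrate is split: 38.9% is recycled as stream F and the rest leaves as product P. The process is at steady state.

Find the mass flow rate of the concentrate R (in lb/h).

Overall sugar balance (none leaves overhead): sugar in fresh feed = sugar in product, i.e. 1420×0.118 = (1−0.389)·R·0.431.
R = 167.56/(0.431×0.611) = 636.29 lb/h.

636.3 lb/h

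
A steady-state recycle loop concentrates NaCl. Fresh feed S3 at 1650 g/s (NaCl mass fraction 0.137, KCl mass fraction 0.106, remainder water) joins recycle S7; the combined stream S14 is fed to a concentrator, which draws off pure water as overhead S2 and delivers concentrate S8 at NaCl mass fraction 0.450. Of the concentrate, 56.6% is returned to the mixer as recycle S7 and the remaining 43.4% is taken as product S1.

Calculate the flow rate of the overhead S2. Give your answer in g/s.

Overall NaCl balance (none leaves overhead): NaCl in fresh feed = NaCl in product, i.e. 1650×0.137 = (1−0.566)·S8·0.450.
S8 = 226.05/(0.450×0.434) = 1157.5 g/s.
Recycle S7 = 0.566×1157.5 = 655.12 g/s.
Combined feed S14 = 1650 + 655.12 = 2305.1 g/s.
Overhead S2 = S14 − S8 = 2305.1 − 1157.5 = 1147.7 g/s.

1148 g/s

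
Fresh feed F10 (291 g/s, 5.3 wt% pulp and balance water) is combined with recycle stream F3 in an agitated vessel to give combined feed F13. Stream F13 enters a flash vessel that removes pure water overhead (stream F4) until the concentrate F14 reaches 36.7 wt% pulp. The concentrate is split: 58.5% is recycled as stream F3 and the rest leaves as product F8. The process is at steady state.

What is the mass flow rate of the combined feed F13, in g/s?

350.2 g/s

Overall pulp balance (none leaves overhead): pulp in fresh feed = pulp in product, i.e. 291×0.053 = (1−0.585)·F14·0.367.
F14 = 15.423/(0.367×0.415) = 101.26 g/s.
Recycle F3 = 0.585×101.26 = 59.239 g/s.
Combined feed F13 = 291 + 59.239 = 350.24 g/s.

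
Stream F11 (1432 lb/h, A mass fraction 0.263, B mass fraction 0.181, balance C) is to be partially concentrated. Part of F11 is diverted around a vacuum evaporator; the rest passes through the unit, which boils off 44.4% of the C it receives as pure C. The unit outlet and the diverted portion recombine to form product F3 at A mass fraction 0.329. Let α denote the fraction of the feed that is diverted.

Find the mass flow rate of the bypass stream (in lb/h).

268.3 lb/h

All 1432×0.263 = 376.62 lb/h of A reaches F3, so F3 = 376.62/0.329 = 1144.7 lb/h and vapour = 287.27 lb/h.
The evaporator receives (1−α)·1432 of feed at 0.556 C and removes 0.444 of that C:
0.444×0.556×(1−α)×1432 = 287.27
(1−α) = 287.27/353.51 = 0.8126;  α = 0.1874.
Bypass flow = 0.1874×1432 = 268.32 lb/h.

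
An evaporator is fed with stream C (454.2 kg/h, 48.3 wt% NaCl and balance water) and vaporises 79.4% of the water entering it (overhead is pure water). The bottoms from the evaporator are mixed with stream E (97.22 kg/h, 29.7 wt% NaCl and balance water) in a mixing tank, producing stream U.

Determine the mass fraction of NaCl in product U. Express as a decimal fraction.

Vapour removed = 0.794×0.517×454.2 = 186.45 kg/h; concentrate = 267.75 kg/h.
NaCl reaching the mixer = 219.38 (from concentrate) + 97.22×0.297 = 248.25 kg/h.
Product flow = 267.75 + 97.22 = 364.97 kg/h; NaCl fraction = 0.6802.

0.6802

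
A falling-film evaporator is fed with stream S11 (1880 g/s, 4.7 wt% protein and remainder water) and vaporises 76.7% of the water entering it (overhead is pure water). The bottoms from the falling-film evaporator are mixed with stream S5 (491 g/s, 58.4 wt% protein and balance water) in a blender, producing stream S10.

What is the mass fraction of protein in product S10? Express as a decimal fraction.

0.376

Vapour removed = 0.767×0.953×1880 = 1374.2 g/s; concentrate = 505.81 g/s.
protein reaching the mixer = 88.36 (from concentrate) + 491×0.584 = 375.1 g/s.
Product flow = 505.81 + 491 = 996.81 g/s; protein fraction = 0.376.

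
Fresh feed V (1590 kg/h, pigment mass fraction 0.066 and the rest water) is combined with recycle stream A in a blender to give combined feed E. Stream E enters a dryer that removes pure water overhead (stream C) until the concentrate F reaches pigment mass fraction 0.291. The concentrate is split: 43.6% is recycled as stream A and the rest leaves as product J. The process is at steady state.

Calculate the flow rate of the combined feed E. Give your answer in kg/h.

1869 kg/h

Overall pigment balance (none leaves overhead): pigment in fresh feed = pigment in product, i.e. 1590×0.066 = (1−0.436)·F·0.291.
F = 104.94/(0.291×0.564) = 639.39 kg/h.
Recycle A = 0.436×639.39 = 278.78 kg/h.
Combined feed E = 1590 + 278.78 = 1868.8 kg/h.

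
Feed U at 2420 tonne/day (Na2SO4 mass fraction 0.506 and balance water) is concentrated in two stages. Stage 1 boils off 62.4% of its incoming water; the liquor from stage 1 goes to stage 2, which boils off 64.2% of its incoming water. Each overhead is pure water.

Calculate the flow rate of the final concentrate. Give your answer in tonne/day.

water in feed = 2420×0.494 = 1195.5 tonne/day.
After stage 1: water left = (1−0.624)×1195.5 = 449.5; stream total = 1674 tonne/day.
After stage 2: water left = (1−0.642)×449.5 = 160.92; final concentrate = 1385.4 tonne/day.

1385 tonne/day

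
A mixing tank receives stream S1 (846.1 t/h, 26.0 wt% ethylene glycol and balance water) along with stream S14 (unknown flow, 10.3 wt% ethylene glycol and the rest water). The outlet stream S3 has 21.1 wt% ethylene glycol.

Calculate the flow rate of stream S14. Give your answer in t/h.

Let S14 be the unknown flow. Total out = 846.1 + S14.
ethylene glycol balance: 219.99 + 0.103·S14 = 0.211·(846.1 + S14)
(0.103 − 0.211)·S14 = 0.211×846.1 − 219.99 = -41.459
S14 = -41.459 / -0.108 = 383.88 t/h

383.9 t/h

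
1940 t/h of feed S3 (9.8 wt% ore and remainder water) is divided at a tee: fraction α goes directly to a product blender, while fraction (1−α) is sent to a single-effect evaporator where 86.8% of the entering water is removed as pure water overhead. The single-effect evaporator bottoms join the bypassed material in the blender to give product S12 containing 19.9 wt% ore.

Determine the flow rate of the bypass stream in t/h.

682.4 t/h

All 1940×0.098 = 190.12 t/h of ore reaches S12, so S12 = 190.12/0.199 = 955.38 t/h and vapour = 984.62 t/h.
The evaporator receives (1−α)·1940 of feed at 0.902 water and removes 0.868 of that water:
0.868×0.902×(1−α)×1940 = 984.62
(1−α) = 984.62/1518.9 = 0.6482;  α = 0.3518.
Bypass flow = 0.3518×1940 = 682.4 t/h.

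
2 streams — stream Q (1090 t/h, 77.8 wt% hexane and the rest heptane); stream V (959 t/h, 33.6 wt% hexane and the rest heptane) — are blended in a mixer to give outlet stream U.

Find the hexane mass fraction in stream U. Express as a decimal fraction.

Total flow out = 1090 + 959 = 2049 t/h.
hexane in = 1090×0.778 + 959×0.336 = 1170.2 t/h.
hexane mass fraction in U = 1170.2/2049 = 0.571.

0.571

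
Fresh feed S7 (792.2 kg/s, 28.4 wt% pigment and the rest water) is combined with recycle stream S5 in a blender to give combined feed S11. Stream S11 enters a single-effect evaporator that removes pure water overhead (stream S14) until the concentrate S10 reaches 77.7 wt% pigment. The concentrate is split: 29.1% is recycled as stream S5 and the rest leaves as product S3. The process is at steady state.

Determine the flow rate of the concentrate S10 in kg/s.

Overall pigment balance (none leaves overhead): pigment in fresh feed = pigment in product, i.e. 792.2×0.284 = (1−0.291)·S10·0.777.
S10 = 224.98/(0.777×0.709) = 408.4 kg/s.

408.4 kg/s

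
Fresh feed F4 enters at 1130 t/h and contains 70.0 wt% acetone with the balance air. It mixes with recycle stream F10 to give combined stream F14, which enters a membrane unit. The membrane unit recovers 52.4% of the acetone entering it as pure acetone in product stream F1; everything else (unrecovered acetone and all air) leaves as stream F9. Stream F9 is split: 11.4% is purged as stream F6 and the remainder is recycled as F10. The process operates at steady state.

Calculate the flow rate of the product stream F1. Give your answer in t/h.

716.8 t/h

acetone in F14: m_A = 1130×0.700 + (1−0.114)·(1−0.524)·m_A, so m_A = 791/0.5783 = 1367.9 t/h.
Product F1 = 0.524×1367.9 = 716.77 t/h.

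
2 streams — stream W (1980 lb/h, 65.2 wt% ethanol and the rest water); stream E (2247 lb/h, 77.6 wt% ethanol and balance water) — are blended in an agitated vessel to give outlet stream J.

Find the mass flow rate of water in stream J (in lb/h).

water out = water in = 1980×0.348 + 2247×0.224 = 1192.4 lb/h.

1192 lb/h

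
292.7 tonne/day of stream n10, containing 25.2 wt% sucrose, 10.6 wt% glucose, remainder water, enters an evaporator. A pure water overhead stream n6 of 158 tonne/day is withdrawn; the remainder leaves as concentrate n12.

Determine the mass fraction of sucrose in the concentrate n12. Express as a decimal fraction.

0.548

sucrose is not removed: 292.7×0.252 = 73.76 tonne/day of sucrose enters n12.
Concentrate = 292.7 − 158 = 134.7 tonne/day.
Mass fraction = 73.76/134.7 = 0.548.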